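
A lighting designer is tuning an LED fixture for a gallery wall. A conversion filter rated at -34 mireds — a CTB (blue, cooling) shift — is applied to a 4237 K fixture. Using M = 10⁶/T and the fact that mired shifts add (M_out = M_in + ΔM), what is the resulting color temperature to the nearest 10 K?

4950 K

M_in = 10⁶/4237 = 236.02 mireds.
M_out = 236.02 + (-34) = 202.02 mireds.
T_out = 10⁶/202.02 = 4950.1 K → 4950 K.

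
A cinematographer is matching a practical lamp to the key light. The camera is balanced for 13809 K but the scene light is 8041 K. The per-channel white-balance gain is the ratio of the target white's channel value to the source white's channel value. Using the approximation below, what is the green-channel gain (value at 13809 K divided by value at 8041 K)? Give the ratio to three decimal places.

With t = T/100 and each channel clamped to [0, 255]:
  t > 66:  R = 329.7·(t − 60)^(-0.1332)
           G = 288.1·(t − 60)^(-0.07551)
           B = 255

At 8041 K (t = 80.41):
  G = 288.1·(80.41 − 60)^(-0.07551) = 288.1·20.41^(-0.07551) = 288.1·0.79633 = 229.423.
At 13809 K (t = 138.09):
  G = 288.1·(138.09 − 60)^(-0.07551) = 288.1·78.09^(-0.07551) = 288.1·0.71960 = 207.316.
Gain = 207.316 / 229.423 = 0.9036 → 0.904.

0.904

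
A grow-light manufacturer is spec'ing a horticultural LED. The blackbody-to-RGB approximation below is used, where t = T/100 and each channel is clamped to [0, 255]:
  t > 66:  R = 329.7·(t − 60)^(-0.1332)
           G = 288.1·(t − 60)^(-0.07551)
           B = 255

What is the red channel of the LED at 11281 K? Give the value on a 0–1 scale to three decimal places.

t = 11281/100 = 112.81; the t > 66 branch applies.
R = 329.7·(112.81 − 60)^(-0.1332) = 329.7·52.81^(-0.1332) = 329.7·0.58957 = 194.381.
On a 0–1 scale: 194.381/255 = 0.7623 → 0.762.

0.762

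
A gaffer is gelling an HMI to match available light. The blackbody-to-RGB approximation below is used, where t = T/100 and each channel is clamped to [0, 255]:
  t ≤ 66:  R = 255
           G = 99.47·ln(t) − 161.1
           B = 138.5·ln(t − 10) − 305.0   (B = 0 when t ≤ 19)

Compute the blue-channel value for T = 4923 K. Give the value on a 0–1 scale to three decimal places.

t = 4923/100 = 49.23; the t ≤ 66 branch applies.
B = 138.5·ln(49.23 − 10) − 305.0 = 138.5·ln 39.23 − 305.0 = 138.5·3.6694 − 305.0 = 203.218.
On a 0–1 scale: 203.218/255 = 0.7969 → 0.797.

0.797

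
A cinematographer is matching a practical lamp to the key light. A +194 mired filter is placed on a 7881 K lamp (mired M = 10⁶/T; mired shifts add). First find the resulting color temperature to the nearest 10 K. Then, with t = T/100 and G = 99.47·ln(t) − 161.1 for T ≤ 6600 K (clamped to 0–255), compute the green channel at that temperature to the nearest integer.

M_in = 10⁶/7881 = 126.89; M_out = 126.89 + (+194) = 320.89.
T_out = 10⁶/320.89 = 3116.4 K → 3120 K; t = 31.2.
G = 99.47·ln 31.2 − 161.1 = 99.47·3.4404 − 161.1 = 181.118.
Rounded: 181.

181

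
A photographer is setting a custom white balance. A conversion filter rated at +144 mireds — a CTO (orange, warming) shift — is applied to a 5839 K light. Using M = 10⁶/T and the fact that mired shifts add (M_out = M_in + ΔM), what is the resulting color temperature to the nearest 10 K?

M_in = 10⁶/5839 = 171.26 mireds.
M_out = 171.26 + (+144) = 315.26 mireds.
T_out = 10⁶/315.26 = 3172.0 K → 3170 K.

3170 K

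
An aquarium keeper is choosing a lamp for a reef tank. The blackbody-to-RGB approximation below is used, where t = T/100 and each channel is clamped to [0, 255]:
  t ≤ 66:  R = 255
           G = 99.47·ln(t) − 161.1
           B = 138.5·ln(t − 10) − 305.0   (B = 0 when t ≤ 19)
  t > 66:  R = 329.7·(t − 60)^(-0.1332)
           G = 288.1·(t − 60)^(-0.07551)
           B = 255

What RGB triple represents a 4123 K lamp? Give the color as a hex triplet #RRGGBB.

t = 4123/100 = 41.23; the t ≤ 66 branch applies.
R = 255 by definition for t ≤ 66.
G = 99.47·ln 41.23 − 161.1 = 99.47·3.7192 − 161.1 = 208.845.
B = 138.5·ln(41.23 − 10) − 305.0 = 138.5·ln 31.23 − 305.0 = 138.5·3.4414 − 305.0 = 171.631.
Rounded: (255, 209, 172).
In hex: #FFD1AC.

#FFD1AC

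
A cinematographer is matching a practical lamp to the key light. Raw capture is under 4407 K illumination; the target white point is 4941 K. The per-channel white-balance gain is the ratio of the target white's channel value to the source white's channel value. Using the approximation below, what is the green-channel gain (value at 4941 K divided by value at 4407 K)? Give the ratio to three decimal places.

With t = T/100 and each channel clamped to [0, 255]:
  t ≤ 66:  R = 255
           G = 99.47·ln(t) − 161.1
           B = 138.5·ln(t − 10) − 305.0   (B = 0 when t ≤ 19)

1.053

At 4407 K (t = 44.07):
  G = 99.47·ln 44.07 − 161.1 = 99.47·3.7858 − 161.1 = 215.471.
At 4941 K (t = 49.41):
  G = 99.47·ln 49.41 − 161.1 = 99.47·3.9002 − 161.1 = 226.848.
Gain = 226.848 / 215.471 = 1.0528 → 1.053.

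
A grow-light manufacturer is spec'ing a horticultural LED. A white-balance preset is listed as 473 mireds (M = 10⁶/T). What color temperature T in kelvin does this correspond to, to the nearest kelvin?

T = 10⁶ / 473 = 2114.16 K → 2114 K.

2114 K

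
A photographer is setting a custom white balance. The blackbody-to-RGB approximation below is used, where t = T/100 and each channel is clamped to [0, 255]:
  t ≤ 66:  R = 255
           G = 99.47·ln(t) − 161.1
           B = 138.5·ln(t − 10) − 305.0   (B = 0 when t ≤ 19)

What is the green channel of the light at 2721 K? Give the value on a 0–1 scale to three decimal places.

0.657

t = 2721/100 = 27.21; the t ≤ 66 branch applies.
G = 99.47·ln 27.21 − 161.1 = 99.47·3.3036 − 161.1 = 167.508.
On a 0–1 scale: 167.508/255 = 0.6569 → 0.657.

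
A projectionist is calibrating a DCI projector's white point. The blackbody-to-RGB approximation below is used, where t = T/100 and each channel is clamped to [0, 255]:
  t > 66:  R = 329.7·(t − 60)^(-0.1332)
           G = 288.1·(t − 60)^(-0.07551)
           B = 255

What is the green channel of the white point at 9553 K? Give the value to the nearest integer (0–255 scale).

220

t = 9553/100 = 95.53; the t > 66 branch applies.
G = 288.1·(95.53 − 60)^(-0.07551) = 288.1·35.53^(-0.07551) = 288.1·0.76369 = 220.018.
Rounded: 220.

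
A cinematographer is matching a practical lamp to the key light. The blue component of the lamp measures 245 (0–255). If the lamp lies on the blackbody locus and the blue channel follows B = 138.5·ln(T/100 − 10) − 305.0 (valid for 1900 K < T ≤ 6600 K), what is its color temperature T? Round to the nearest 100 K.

6300 K

ln(t − 10) = (245 + 305.0) / 138.5 = 3.9711.
t − 10 = e^3.9711 = 53.044, so t = 63.044.
T = 100·t = 6304 K → 6300 K to the nearest 100 K.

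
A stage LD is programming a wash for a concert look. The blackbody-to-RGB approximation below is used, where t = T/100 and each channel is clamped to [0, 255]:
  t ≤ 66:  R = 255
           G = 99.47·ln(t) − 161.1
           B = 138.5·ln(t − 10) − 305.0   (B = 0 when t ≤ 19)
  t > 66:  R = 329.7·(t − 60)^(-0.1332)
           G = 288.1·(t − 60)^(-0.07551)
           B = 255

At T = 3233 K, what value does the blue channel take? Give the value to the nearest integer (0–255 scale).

125

t = 3233/100 = 32.33; the t ≤ 66 branch applies.
B = 138.5·ln(32.33 − 10) − 305.0 = 138.5·ln 22.33 − 305.0 = 138.5·3.1059 − 305.0 = 125.171.
Rounded: 125.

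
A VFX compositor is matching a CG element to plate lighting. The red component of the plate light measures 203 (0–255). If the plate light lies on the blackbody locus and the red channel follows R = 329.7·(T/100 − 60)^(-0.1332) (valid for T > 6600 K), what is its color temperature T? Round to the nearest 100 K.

(t − 60)^(-0.1332) = 203/329.7 = 0.61571.
t − 60 = 0.61571^(1/-0.1332) = 0.61571^(-7.508) = 38.129, so t = 98.129.
T = 100·t = 9813 K → 9800 K to the nearest 100 K.

9800 K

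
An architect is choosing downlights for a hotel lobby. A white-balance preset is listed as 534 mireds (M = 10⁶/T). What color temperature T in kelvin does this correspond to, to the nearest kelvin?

T = 10⁶ / 534 = 1872.66 K → 1873 K.

1873 K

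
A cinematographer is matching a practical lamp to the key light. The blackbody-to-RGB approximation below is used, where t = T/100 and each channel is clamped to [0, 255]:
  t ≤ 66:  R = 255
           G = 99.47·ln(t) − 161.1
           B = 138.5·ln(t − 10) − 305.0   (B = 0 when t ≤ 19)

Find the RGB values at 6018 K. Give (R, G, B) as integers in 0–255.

t = 6018/100 = 60.18; the t ≤ 66 branch applies.
R = 255 by definition for t ≤ 66.
G = 99.47·ln 60.18 − 161.1 = 99.47·4.0973 − 161.1 = 246.462.
B = 138.5·ln(60.18 − 10) − 305.0 = 138.5·ln 50.18 − 305.0 = 138.5·3.9156 − 305.0 = 237.313.
Rounded: (255, 246, 237).

(255, 246, 237)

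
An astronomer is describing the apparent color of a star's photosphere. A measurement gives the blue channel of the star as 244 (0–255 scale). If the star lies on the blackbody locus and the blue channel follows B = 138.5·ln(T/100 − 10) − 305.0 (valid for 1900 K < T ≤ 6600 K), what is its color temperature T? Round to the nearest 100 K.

ln(t − 10) = (244 + 305.0) / 138.5 = 3.9639.
t − 10 = e^3.9639 = 52.662, so t = 62.662.
T = 100·t = 6266 K → 6300 K to the nearest 100 K.

6300 K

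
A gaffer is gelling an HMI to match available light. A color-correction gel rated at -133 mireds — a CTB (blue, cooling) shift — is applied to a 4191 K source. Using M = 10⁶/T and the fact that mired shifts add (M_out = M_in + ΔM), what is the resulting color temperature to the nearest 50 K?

M_in = 10⁶/4191 = 238.61 mireds.
M_out = 238.61 + (-133) = 105.61 mireds.
T_out = 10⁶/105.61 = 9469.1 K → 9450 K.

9450 K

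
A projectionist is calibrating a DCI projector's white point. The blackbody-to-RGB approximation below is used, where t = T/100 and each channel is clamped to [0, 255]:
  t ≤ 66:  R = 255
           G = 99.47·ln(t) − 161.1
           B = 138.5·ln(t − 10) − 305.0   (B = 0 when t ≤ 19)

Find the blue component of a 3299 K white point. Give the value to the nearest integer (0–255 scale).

t = 3299/100 = 32.99; the t ≤ 66 branch applies.
B = 138.5·ln(32.99 − 10) − 305.0 = 138.5·ln 22.99 − 305.0 = 138.5·3.1351 − 305.0 = 129.206.
Rounded: 129.

129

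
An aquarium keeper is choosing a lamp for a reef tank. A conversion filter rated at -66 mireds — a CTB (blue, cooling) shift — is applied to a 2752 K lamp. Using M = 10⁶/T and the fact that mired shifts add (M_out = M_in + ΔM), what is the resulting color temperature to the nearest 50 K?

3350 K

M_in = 10⁶/2752 = 363.37 mireds.
M_out = 363.37 + (-66) = 297.37 mireds.
T_out = 10⁶/297.37 = 3362.8 K → 3350 K.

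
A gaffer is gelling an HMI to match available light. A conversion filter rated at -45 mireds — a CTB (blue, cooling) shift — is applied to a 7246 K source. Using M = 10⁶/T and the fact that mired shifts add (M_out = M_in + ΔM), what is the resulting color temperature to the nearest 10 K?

10750 K

M_in = 10⁶/7246 = 138.01 mireds.
M_out = 138.01 + (-45) = 93.01 mireds.
T_out = 10⁶/93.01 = 10751.9 K → 10750 K.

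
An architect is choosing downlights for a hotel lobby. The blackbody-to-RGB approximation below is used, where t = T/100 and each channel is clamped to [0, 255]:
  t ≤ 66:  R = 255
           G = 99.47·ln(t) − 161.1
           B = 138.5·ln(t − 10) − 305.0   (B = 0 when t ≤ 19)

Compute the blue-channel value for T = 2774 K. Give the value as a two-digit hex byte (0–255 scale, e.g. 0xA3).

0x5D

t = 2774/100 = 27.74; the t ≤ 66 branch applies.
B = 138.5·ln(27.74 − 10) − 305.0 = 138.5·ln 17.74 − 305.0 = 138.5·2.8758 − 305.0 = 93.301.
Rounded: 93; in hex, 0x5D.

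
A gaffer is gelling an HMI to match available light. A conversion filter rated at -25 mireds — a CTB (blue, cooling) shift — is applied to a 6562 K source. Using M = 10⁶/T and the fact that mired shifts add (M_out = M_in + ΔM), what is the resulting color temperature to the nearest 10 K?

M_in = 10⁶/6562 = 152.39 mireds.
M_out = 152.39 + (-25) = 127.39 mireds.
T_out = 10⁶/127.39 = 7849.8 K → 7850 K.

7850 K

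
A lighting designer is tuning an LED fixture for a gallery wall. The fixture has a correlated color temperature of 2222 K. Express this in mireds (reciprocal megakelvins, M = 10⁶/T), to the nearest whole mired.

450 mireds

M = 10⁶ / 2222 = 450.045 → 450 mireds.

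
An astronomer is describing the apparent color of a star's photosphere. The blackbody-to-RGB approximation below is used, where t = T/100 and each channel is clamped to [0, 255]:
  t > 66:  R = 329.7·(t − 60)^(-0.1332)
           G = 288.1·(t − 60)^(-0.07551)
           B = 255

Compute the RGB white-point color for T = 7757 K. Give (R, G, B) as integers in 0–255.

(225, 232, 255)

t = 7757/100 = 77.57; the t > 66 branch applies.
R = 329.7·(77.57 − 60)^(-0.1332) = 329.7·17.57^(-0.1332) = 329.7·0.68265 = 225.069.
G = 288.1·(77.57 − 60)^(-0.07551) = 288.1·17.57^(-0.07551) = 288.1·0.80539 = 232.033.
B = 255 by definition for t > 66.
Rounded: (225, 232, 255).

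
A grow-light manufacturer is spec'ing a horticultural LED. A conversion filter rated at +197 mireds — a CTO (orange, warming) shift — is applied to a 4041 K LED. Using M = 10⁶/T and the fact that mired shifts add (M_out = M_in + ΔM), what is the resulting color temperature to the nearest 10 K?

2250 K

M_in = 10⁶/4041 = 247.46 mireds.
M_out = 247.46 + (+197) = 444.46 mireds.
T_out = 10⁶/444.46 = 2249.9 K → 2250 K.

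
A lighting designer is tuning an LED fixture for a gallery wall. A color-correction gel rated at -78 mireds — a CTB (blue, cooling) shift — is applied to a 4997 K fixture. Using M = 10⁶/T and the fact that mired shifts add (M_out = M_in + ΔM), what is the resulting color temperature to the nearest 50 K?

M_in = 10⁶/4997 = 200.12 mireds.
M_out = 200.12 + (-78) = 122.12 mireds.
T_out = 10⁶/122.12 = 8188.7 K → 8200 K.

8200 K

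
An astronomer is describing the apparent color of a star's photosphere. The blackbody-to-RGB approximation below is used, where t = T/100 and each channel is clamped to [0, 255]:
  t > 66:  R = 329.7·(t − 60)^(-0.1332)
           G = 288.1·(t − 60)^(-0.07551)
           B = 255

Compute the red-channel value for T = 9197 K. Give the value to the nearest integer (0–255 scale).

208

t = 9197/100 = 91.97; the t > 66 branch applies.
R = 329.7·(91.97 − 60)^(-0.1332) = 329.7·31.97^(-0.1332) = 329.7·0.63033 = 207.820.
Rounded: 208.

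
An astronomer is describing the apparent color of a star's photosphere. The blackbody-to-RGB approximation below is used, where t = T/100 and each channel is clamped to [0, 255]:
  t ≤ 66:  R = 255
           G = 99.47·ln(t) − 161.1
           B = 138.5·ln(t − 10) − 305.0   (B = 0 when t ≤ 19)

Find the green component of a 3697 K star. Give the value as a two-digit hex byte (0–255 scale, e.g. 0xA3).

0xC6

t = 3697/100 = 36.97; the t ≤ 66 branch applies.
G = 99.47·ln 36.97 − 161.1 = 99.47·3.6101 − 161.1 = 197.997.
Rounded: 198; in hex, 0xC6.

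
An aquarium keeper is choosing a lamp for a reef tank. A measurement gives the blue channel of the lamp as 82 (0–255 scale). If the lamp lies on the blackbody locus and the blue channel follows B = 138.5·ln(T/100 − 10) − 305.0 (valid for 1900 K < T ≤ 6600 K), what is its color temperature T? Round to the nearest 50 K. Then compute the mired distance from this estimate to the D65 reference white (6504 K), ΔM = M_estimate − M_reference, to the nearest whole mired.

+224 mireds

ln(t − 10) = (82 + 305.0) / 138.5 = 2.7942.
t − 10 = e^2.7942 = 16.350, so t = 26.350.
T = 100·t = 2635 K → 2650 K to the nearest 50 K.
M_estimate = 10⁶/2650 = 377.36; M_reference = 10⁶/6504 = 153.75.
ΔM = 377.36 − 153.75 = 223.61 → +224 mireds.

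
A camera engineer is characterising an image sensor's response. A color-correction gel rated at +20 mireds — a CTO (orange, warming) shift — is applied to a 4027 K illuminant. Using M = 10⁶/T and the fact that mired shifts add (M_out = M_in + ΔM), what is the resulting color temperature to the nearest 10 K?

3730 K

M_in = 10⁶/4027 = 248.32 mireds.
M_out = 248.32 + (+20) = 268.32 mireds.
T_out = 10⁶/268.32 = 3726.8 K → 3730 K.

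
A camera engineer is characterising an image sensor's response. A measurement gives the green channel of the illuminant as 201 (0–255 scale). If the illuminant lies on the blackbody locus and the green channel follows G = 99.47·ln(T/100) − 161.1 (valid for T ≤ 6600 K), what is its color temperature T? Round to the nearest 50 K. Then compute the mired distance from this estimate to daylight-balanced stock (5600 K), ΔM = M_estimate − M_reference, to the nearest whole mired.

ln t = (201 + 161.1) / 99.47 = 3.6403.
t = e^3.6403 = 38.103.
T = 100·t = 3810 K → 3800 K to the nearest 50 K.
M_estimate = 10⁶/3800 = 263.16; M_reference = 10⁶/5600 = 178.57.
ΔM = 263.16 − 178.57 = 84.59 → +85 mireds.

+85 mireds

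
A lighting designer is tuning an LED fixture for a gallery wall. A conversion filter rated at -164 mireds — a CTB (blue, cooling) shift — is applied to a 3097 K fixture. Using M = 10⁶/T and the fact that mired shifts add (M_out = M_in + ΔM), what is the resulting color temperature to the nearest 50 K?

6300 K

M_in = 10⁶/3097 = 322.89 mireds.
M_out = 322.89 + (-164) = 158.89 mireds.
T_out = 10⁶/158.89 = 6293.5 K → 6300 K.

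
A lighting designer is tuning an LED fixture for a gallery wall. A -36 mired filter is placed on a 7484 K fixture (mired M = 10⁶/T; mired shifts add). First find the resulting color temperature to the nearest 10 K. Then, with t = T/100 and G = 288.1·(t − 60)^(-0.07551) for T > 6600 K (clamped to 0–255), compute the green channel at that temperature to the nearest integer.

M_in = 10⁶/7484 = 133.62; M_out = 133.62 + (-36) = 97.62.
T_out = 10⁶/97.62 = 10244.0 K → 10240 K; t = 102.4.
G = 288.1·(102.4 − 60)^(-0.07551) = 288.1·42.4^(-0.07551) = 288.1·0.75356 = 217.101.
Rounded: 217.

217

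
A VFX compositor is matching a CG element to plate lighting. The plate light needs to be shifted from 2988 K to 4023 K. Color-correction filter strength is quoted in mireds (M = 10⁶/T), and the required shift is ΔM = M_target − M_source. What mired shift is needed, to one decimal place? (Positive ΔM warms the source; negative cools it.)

M_source = 10⁶/2988 = 334.672; M_target = 10⁶/4023 = 248.571.
ΔM = 248.571 − 334.672 = -86.101 → -86.1 mireds, a cooling shift.

-86.1 mireds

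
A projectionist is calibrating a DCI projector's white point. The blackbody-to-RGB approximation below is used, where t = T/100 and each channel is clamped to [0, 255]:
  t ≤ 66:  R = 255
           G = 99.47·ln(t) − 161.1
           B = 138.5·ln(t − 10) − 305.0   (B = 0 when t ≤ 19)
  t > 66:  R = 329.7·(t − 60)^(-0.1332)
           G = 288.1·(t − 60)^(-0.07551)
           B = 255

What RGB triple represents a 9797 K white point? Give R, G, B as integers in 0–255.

t = 9797/100 = 97.97; the t > 66 branch applies.
R = 329.7·(97.97 − 60)^(-0.1332) = 329.7·37.97^(-0.1332) = 329.7·0.61605 = 203.113.
G = 288.1·(97.97 − 60)^(-0.07551) = 288.1·37.97^(-0.07551) = 288.1·0.75986 = 218.917.
B = 255 by definition for t > 66.
Rounded: (203, 219, 255).

R=203, G=219, B=255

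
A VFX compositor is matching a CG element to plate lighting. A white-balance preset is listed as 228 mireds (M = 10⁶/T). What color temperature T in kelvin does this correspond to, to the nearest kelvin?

T = 10⁶ / 228 = 4385.96 K → 4386 K.

4386 K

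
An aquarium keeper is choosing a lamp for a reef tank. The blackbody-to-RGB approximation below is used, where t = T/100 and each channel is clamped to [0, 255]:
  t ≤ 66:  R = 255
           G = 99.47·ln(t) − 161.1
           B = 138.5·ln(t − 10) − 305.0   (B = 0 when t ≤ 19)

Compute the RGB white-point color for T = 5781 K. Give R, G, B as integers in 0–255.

R=255, G=242, B=231

t = 5781/100 = 57.81; the t ≤ 66 branch applies.
R = 255 by definition for t ≤ 66.
G = 99.47·ln 57.81 − 161.1 = 99.47·4.0572 − 161.1 = 242.466.
B = 138.5·ln(57.81 − 10) − 305.0 = 138.5·ln 47.81 − 305.0 = 138.5·3.8672 − 305.0 = 230.612.
Rounded: (255, 242, 231).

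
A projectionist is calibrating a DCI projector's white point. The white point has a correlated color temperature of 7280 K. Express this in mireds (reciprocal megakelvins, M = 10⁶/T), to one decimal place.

137.4 mireds

M = 10⁶ / 7280 = 137.363 → 137.4 mireds.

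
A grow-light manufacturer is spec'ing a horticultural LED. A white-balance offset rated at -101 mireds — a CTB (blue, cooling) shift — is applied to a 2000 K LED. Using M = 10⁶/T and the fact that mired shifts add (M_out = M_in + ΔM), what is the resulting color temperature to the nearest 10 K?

2510 K

M_in = 10⁶/2000 = 500.00 mireds.
M_out = 500.00 + (-101) = 399.00 mireds.
T_out = 10⁶/399.00 = 2506.3 K → 2510 K.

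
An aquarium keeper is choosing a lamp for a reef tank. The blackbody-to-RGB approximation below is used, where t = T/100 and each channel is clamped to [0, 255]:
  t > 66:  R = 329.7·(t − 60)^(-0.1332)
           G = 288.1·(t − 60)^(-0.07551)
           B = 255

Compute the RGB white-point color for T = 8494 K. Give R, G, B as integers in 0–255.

t = 8494/100 = 84.94; the t > 66 branch applies.
R = 329.7·(84.94 − 60)^(-0.1332) = 329.7·24.94^(-0.1332) = 329.7·0.65153 = 214.809.
G = 288.1·(84.94 − 60)^(-0.07551) = 288.1·24.94^(-0.07551) = 288.1·0.78437 = 225.977.
B = 255 by definition for t > 66.
Rounded: (215, 226, 255).

R=215, G=226, B=255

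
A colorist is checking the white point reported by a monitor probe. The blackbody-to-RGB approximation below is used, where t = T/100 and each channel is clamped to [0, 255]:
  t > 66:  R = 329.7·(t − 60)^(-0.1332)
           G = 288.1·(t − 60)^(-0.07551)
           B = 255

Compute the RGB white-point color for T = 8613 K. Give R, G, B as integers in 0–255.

t = 8613/100 = 86.13; the t > 66 branch applies.
R = 329.7·(86.13 − 60)^(-0.1332) = 329.7·26.13^(-0.1332) = 329.7·0.64750 = 213.479.
G = 288.1·(86.13 − 60)^(-0.07551) = 288.1·26.13^(-0.07551) = 288.1·0.78161 = 225.183.
B = 255 by definition for t > 66.
Rounded: (213, 225, 255).

R=213, G=225, B=255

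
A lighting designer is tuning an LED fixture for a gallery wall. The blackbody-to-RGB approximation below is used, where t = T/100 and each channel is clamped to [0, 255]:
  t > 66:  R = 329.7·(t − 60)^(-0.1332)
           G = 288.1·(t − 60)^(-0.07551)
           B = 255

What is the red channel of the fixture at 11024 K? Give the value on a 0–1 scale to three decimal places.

t = 11024/100 = 110.24; the t > 66 branch applies.
R = 329.7·(110.24 − 60)^(-0.1332) = 329.7·50.24^(-0.1332) = 329.7·0.59350 = 195.677.
On a 0–1 scale: 195.677/255 = 0.7674 → 0.767.

0.767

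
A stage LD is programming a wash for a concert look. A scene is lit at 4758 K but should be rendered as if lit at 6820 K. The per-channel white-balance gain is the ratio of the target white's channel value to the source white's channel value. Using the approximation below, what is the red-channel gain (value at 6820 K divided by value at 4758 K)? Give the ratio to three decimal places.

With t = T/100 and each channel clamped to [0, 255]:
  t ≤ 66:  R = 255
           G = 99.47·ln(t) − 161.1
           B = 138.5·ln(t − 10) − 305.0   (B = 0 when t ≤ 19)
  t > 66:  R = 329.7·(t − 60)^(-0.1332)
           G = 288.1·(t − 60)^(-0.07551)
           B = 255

0.977

At 4758 K (t = 47.58):
  R = 255 by definition for t ≤ 66.
At 6820 K (t = 68.2):
  R = 329.7·(68.2 − 60)^(-0.1332) = 329.7·8.2^(-0.1332) = 329.7·0.75558 = 249.114.
Gain = 249.114 / 255.000 = 0.9769 → 0.977.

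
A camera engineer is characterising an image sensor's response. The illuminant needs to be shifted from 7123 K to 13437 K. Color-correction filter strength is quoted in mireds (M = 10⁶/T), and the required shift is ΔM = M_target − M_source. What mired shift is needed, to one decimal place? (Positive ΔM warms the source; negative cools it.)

-66.0 mireds

M_source = 10⁶/7123 = 140.390; M_target = 10⁶/13437 = 74.421.
ΔM = 74.421 − 140.390 = -65.969 → -66.0 mireds, a cooling shift.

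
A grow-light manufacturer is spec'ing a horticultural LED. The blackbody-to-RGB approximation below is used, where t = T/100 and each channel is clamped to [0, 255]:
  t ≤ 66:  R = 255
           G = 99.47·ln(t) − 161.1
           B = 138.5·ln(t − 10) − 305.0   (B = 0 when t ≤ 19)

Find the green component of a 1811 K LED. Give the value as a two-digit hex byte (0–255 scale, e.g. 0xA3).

t = 1811/100 = 18.11; the t ≤ 66 branch applies.
G = 99.47·ln 18.11 − 161.1 = 99.47·2.8965 − 161.1 = 127.011.
Rounded: 127; in hex, 0x7F.

0x7F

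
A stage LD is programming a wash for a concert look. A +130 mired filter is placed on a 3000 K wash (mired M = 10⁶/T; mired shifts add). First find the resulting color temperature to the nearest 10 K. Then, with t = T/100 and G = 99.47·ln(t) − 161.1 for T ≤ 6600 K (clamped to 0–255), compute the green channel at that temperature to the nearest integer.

M_in = 10⁶/3000 = 333.33; M_out = 333.33 + (+130) = 463.33.
T_out = 10⁶/463.33 = 2158.3 K → 2160 K; t = 21.6.
G = 99.47·ln 21.6 − 161.1 = 99.47·3.0727 − 161.1 = 144.541.
Rounded: 145.

145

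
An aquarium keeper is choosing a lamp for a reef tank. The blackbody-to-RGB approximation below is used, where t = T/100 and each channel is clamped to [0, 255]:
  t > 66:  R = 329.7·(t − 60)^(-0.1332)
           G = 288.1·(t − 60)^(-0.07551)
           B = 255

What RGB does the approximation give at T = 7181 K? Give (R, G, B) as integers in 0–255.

t = 7181/100 = 71.81; the t > 66 branch applies.
R = 329.7·(71.81 − 60)^(-0.1332) = 329.7·11.81^(-0.1332) = 329.7·0.71974 = 237.299.
G = 288.1·(71.81 − 60)^(-0.07551) = 288.1·11.81^(-0.07551) = 288.1·0.82992 = 239.099.
B = 255 by definition for t > 66.
Rounded: (237, 239, 255).

(237, 239, 255)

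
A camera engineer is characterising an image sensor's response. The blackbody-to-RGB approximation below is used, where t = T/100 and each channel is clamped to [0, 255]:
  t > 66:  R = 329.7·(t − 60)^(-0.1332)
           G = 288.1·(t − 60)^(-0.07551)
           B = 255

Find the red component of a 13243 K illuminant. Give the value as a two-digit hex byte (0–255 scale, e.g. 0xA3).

0xBA

t = 13243/100 = 132.43; the t > 66 branch applies.
R = 329.7·(132.43 − 60)^(-0.1332) = 329.7·72.43^(-0.1332) = 329.7·0.56527 = 186.371.
Rounded: 186; in hex, 0xBA.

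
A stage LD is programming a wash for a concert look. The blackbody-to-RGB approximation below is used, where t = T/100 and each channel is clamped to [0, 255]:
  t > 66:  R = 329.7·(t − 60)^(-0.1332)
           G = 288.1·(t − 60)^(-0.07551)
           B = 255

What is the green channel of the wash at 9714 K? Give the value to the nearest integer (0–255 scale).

t = 9714/100 = 97.14; the t > 66 branch applies.
G = 288.1·(97.14 − 60)^(-0.07551) = 288.1·37.14^(-0.07551) = 288.1·0.76113 = 219.283.
Rounded: 219.

219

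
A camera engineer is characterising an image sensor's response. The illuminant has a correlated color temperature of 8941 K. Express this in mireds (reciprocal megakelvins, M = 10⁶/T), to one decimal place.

111.8 mireds

M = 10⁶ / 8941 = 111.844 → 111.8 mireds.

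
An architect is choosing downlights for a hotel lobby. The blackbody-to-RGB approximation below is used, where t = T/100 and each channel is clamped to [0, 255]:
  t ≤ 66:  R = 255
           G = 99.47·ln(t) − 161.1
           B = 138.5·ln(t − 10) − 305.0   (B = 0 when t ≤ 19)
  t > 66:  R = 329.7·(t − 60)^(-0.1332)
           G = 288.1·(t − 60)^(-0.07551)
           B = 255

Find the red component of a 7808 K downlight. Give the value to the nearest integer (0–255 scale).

t = 7808/100 = 78.08; the t > 66 branch applies.
R = 329.7·(78.08 − 60)^(-0.1332) = 329.7·18.08^(-0.1332) = 329.7·0.68005 = 224.213.
Rounded: 224.

224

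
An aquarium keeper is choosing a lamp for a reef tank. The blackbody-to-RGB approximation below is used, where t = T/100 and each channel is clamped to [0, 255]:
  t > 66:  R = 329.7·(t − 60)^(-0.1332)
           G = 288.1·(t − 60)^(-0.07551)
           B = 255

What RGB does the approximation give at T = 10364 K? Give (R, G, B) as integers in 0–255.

t = 10364/100 = 103.64; the t > 66 branch applies.
R = 329.7·(103.64 − 60)^(-0.1332) = 329.7·43.64^(-0.1332) = 329.7·0.60474 = 199.382.
G = 288.1·(103.64 − 60)^(-0.07551) = 288.1·43.64^(-0.07551) = 288.1·0.75192 = 216.628.
B = 255 by definition for t > 66.
Rounded: (199, 217, 255).

(199, 217, 255)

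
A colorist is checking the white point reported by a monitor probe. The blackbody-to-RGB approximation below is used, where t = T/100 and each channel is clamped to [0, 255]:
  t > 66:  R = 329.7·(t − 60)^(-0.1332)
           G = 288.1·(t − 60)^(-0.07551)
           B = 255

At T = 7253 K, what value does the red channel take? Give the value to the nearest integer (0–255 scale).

235

t = 7253/100 = 72.53; the t > 66 branch applies.
R = 329.7·(72.53 − 60)^(-0.1332) = 329.7·12.53^(-0.1332) = 329.7·0.71409 = 235.435.
Rounded: 235.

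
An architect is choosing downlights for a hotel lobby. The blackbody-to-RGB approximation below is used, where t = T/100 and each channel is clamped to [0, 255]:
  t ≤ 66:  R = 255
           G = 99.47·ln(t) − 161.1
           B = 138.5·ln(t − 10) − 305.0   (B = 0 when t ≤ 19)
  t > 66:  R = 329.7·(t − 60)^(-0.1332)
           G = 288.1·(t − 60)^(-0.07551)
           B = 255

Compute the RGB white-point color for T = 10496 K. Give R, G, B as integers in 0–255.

R=199, G=216, B=255

t = 10496/100 = 104.96; the t > 66 branch applies.
R = 329.7·(104.96 − 60)^(-0.1332) = 329.7·44.96^(-0.1332) = 329.7·0.60234 = 198.592.
G = 288.1·(104.96 − 60)^(-0.07551) = 288.1·44.96^(-0.07551) = 288.1·0.75023 = 216.142.
B = 255 by definition for t > 66.
Rounded: (199, 216, 255).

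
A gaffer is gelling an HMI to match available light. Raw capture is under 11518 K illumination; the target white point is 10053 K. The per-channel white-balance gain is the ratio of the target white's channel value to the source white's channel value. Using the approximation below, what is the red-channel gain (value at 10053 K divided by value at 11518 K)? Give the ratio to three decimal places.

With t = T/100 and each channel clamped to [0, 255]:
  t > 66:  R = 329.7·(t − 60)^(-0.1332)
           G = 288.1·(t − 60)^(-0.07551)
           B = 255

At 11518 K (t = 115.18):
  R = 329.7·(115.18 − 60)^(-0.1332) = 329.7·55.18^(-0.1332) = 329.7·0.58613 = 193.247.
At 10053 K (t = 100.53):
  R = 329.7·(100.53 − 60)^(-0.1332) = 329.7·40.53^(-0.1332) = 329.7·0.61072 = 201.355.
Gain = 201.355 / 193.247 = 1.0420 → 1.042.

1.042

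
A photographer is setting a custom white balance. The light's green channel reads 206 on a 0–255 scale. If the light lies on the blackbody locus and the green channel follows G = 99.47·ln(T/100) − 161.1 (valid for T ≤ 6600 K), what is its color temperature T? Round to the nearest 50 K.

4000 K

ln t = (206 + 161.1) / 99.47 = 3.6906.
t = e^3.6906 = 40.067.
T = 100·t = 4007 K → 4000 K to the nearest 50 K.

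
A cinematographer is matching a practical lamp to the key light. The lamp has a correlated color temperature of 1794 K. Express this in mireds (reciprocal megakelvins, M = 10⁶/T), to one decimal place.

M = 10⁶ / 1794 = 557.414 → 557.4 mireds.

557.4 mireds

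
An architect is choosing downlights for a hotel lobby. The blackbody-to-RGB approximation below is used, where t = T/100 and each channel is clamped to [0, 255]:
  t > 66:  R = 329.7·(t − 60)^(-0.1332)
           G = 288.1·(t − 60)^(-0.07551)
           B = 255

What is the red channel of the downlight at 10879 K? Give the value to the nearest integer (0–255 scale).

196

t = 10879/100 = 108.79; the t > 66 branch applies.
R = 329.7·(108.79 − 60)^(-0.1332) = 329.7·48.79^(-0.1332) = 329.7·0.59582 = 196.442.
Rounded: 196.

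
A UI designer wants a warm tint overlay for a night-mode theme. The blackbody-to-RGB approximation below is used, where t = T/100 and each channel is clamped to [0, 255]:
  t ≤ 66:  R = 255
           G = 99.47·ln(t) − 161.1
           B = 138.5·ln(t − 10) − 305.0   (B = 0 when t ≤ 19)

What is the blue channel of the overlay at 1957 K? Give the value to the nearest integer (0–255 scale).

8

t = 1957/100 = 19.57; the t ≤ 66 branch applies.
B = 138.5·ln(19.57 − 10) − 305.0 = 138.5·ln 9.57 − 305.0 = 138.5·2.2586 − 305.0 = 7.821.
Rounded: 8.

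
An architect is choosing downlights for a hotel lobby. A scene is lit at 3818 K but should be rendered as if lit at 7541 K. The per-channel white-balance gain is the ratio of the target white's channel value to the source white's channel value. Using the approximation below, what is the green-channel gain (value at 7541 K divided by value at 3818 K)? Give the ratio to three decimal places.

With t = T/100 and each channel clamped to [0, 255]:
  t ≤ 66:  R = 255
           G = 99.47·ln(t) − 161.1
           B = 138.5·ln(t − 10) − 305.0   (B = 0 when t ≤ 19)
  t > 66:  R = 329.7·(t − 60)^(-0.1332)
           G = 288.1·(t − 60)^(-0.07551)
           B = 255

At 3818 K (t = 38.18):
  G = 99.47·ln 38.18 − 161.1 = 99.47·3.6423 − 161.1 = 201.201.
At 7541 K (t = 75.41):
  G = 288.1·(75.41 − 60)^(-0.07551) = 288.1·15.41^(-0.07551) = 288.1·0.81341 = 234.343.
Gain = 234.343 / 201.201 = 1.1647 → 1.165.

1.165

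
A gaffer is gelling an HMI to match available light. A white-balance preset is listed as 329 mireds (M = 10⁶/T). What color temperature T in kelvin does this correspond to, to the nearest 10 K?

T = 10⁶ / 329 = 3039.51 K → 3040 K.

3040 K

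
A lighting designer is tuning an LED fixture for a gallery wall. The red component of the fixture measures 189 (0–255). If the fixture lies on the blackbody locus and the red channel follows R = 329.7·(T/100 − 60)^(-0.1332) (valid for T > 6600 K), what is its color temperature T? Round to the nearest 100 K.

12500 K

(t − 60)^(-0.1332) = 189/329.7 = 0.57325.
t − 60 = 0.57325^(1/-0.1332) = 0.57325^(-7.508) = 65.199, so t = 125.199.
T = 100·t = 12520 K → 12500 K to the nearest 100 K.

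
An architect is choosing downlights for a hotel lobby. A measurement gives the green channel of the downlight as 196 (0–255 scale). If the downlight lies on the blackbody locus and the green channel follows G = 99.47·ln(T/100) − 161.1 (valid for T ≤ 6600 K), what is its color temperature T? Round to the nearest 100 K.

3600 K

ln t = (196 + 161.1) / 99.47 = 3.5900.
t = e^3.5900 = 36.235.
T = 100·t = 3624 K → 3600 K to the nearest 100 K.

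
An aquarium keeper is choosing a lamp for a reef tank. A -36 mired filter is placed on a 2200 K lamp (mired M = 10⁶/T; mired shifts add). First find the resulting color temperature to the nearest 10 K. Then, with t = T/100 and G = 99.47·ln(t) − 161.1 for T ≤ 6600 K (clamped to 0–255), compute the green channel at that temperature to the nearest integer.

155

M_in = 10⁶/2200 = 454.55; M_out = 454.55 + (-36) = 418.55.
T_out = 10⁶/418.55 = 2389.2 K → 2390 K; t = 23.9.
G = 99.47·ln 23.9 − 161.1 = 99.47·3.1739 − 161.1 = 154.606.
Rounded: 155.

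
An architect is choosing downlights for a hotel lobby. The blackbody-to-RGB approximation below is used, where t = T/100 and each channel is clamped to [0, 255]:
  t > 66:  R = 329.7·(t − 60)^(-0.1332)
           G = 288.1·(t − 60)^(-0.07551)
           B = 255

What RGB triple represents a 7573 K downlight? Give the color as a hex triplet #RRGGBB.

t = 7573/100 = 75.73; the t > 66 branch applies.
R = 329.7·(75.73 − 60)^(-0.1332) = 329.7·15.73^(-0.1332) = 329.7·0.69278 = 228.410.
G = 288.1·(75.73 − 60)^(-0.07551) = 288.1·15.73^(-0.07551) = 288.1·0.81215 = 233.980.
B = 255 by definition for t > 66.
Rounded: (228, 234, 255).
In hex: #E4EAFF.

#E4EAFF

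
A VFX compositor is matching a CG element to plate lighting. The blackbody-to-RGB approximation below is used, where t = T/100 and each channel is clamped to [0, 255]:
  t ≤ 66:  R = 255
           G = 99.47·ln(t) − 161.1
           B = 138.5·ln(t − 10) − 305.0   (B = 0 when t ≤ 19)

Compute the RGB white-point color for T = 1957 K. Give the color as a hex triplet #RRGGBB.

t = 1957/100 = 19.57; the t ≤ 66 branch applies.
R = 255 by definition for t ≤ 66.
G = 99.47·ln 19.57 − 161.1 = 99.47·2.9740 − 161.1 = 134.724.
B = 138.5·ln(19.57 − 10) − 305.0 = 138.5·ln 9.57 − 305.0 = 138.5·2.2586 − 305.0 = 7.821.
Rounded: (255, 135, 8).
In hex: #FF8708.

#FF8708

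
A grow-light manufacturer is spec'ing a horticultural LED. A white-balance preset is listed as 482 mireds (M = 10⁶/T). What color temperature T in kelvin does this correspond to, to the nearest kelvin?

T = 10⁶ / 482 = 2074.69 K → 2075 K.

2075 K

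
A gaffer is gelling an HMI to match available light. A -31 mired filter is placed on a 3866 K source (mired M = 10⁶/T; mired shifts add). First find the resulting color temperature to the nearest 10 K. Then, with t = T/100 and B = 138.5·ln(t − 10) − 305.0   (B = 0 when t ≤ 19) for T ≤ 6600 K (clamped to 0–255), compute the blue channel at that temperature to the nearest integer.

M_in = 10⁶/3866 = 258.67; M_out = 258.67 + (-31) = 227.67.
T_out = 10⁶/227.67 = 4392.4 K → 4390 K; t = 43.9.
B = 138.5·ln(43.9 − 10) − 305.0 = 138.5·ln 33.9 − 305.0 = 138.5·3.5234 − 305.0 = 182.993.
Rounded: 183.

183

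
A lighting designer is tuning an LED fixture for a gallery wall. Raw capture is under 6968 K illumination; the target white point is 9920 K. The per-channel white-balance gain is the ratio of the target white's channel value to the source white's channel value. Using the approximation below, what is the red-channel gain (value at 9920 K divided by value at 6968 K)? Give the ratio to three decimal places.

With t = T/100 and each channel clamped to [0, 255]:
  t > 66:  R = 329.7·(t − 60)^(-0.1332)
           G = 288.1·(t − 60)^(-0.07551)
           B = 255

0.830

At 6968 K (t = 69.68):
  R = 329.7·(69.68 − 60)^(-0.1332) = 329.7·9.68^(-0.1332) = 329.7·0.73906 = 243.669.
At 9920 K (t = 99.2):
  R = 329.7·(99.2 − 60)^(-0.1332) = 329.7·39.2^(-0.1332) = 329.7·0.61344 = 202.252.
Gain = 202.252 / 243.669 = 0.8300 → 0.830.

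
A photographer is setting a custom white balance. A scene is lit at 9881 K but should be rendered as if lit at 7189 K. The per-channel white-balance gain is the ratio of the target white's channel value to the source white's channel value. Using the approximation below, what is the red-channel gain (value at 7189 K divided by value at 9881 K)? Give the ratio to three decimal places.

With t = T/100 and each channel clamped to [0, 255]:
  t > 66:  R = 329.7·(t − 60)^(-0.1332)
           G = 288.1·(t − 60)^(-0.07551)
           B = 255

At 9881 K (t = 98.81):
  R = 329.7·(98.81 − 60)^(-0.1332) = 329.7·38.81^(-0.1332) = 329.7·0.61426 = 202.522.
At 7189 K (t = 71.89):
  R = 329.7·(71.89 − 60)^(-0.1332) = 329.7·11.89^(-0.1332) = 329.7·0.71909 = 237.085.
Gain = 237.085 / 202.522 = 1.1707 → 1.171.

1.171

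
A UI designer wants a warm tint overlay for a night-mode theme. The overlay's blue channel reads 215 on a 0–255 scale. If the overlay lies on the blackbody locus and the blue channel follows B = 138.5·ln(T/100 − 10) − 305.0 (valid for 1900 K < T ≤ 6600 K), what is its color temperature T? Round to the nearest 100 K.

ln(t − 10) = (215 + 305.0) / 138.5 = 3.7545.
t − 10 = e^3.7545 = 42.713, so t = 52.713.
T = 100·t = 5271 K → 5300 K to the nearest 100 K.

5300 K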